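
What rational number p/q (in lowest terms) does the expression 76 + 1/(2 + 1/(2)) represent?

382/5

Build up convergents one term at a time:
a_0 = 76: 76/1
a_1 = 2: 153/2
a_2 = 2: 382/5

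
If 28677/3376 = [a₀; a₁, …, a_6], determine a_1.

2

28677 ÷ 3376 → quotient 8, remainder 1669
3376 ÷ 1669 → quotient 2, remainder 38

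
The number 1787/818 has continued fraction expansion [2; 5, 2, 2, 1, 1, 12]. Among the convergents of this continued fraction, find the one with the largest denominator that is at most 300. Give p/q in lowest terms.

a_0 = 2: 2/1  (≤ bound)
a_1 = 5: 11/5  (≤ bound)
a_2 = 2: 24/11  (≤ bound)
a_3 = 2: 59/27  (≤ bound)
a_4 = 1: 83/38  (≤ bound)
a_5 = 1: 142/65  (≤ bound)
a_6 = 12: 1787/818  (> 300, stop)

142/65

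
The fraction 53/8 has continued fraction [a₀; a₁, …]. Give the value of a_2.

1

53 ÷ 8 → quotient 6, remainder 5
8 ÷ 5 → quotient 1, remainder 3
5 ÷ 3 → quotient 1, remainder 2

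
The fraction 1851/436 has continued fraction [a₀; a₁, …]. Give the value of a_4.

1851 ÷ 436 → quotient 4, remainder 107
436 ÷ 107 → quotient 4, remainder 8
107 ÷ 8 → quotient 13, remainder 3
8 ÷ 3 → quotient 2, remainder 2
3 ÷ 2 → quotient 1, remainder 1

1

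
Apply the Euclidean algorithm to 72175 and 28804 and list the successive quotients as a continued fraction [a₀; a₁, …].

[2; 1, 1, 43, 7, 47]

Run the Euclidean algorithm, recording each quotient:
⌊72175/28804⌋ = 2, remainder 14567
⌊28804/14567⌋ = 1, remainder 14237
⌊14567/14237⌋ = 1, remainder 330
⌊14237/330⌋ = 43, remainder 47
⌊330/47⌋ = 7, remainder 1
⌊47/1⌋ = 47, remainder 0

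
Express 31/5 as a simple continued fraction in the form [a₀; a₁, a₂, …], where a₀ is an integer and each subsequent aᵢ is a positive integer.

⌊31/5⌋ = 6, remainder 1
⌊5/1⌋ = 5, remainder 0

[6; 5]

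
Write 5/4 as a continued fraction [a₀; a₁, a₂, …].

Run the Euclidean algorithm, recording each quotient:
5 = 1·4 + 1, so a_0 = 1
4 = 4·1 + 0, so a_1 = 4

[1; 4]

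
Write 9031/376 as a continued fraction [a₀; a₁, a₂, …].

[24; 53, 1, 2, 2]

⌊9031/376⌋ = 24, remainder 7
⌊376/7⌋ = 53, remainder 5
⌊7/5⌋ = 1, remainder 2
⌊5/2⌋ = 2, remainder 1
⌊2/1⌋ = 2, remainder 0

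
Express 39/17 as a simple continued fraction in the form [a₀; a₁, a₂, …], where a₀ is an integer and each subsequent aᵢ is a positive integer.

Apply division with remainder until the remainder is 0:
39 = 2·17 + 5, so a_0 = 2
17 = 3·5 + 2, so a_1 = 3
5 = 2·2 + 1, so a_2 = 2
2 = 2·1 + 0, so a_3 = 2

[2; 3, 2, 2]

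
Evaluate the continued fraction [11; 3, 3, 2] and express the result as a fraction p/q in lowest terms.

260/23

Starting at the tail and folding back:
Start with 2.
3 + 1/(2/1) = 3 + 1/2 = 7/2
3 + 1/(7/2) = 3 + 2/7 = 23/7
11 + 1/(23/7) = 11 + 7/23 = 260/23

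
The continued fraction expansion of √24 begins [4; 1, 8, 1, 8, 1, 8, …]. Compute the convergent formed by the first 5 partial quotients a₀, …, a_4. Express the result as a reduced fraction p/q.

436/89

Start with 8.
1 + 1/(8/1) = 1 + 1/8 = 9/8
8 + 1/(9/8) = 8 + 8/9 = 80/9
1 + 1/(80/9) = 1 + 9/80 = 89/80
4 + 1/(89/80) = 4 + 80/89 = 436/89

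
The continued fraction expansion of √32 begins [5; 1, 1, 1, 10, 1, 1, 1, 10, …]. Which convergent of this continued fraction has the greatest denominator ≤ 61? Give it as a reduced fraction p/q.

198/35

List convergents until the denominator exceeds the bound:
a_0 = 5: 5/1  (≤ bound)
a_1 = 1: 6/1  (≤ bound)
a_2 = 1: 11/2  (≤ bound)
a_3 = 1: 17/3  (≤ bound)
a_4 = 10: 181/32  (≤ bound)
a_5 = 1: 198/35  (≤ bound)
a_6 = 1: 379/67  (> 61, stop)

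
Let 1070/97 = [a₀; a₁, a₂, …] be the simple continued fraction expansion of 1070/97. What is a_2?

3

⌊1070/97⌋ = 11, remainder 3
⌊97/3⌋ = 32, remainder 1
⌊3/1⌋ = 3, remainder 0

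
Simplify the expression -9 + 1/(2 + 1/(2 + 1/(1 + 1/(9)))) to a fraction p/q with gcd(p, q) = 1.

-583/68

a_0 = -9: -9/1
a_1 = 2: -17/2
a_2 = 2: -43/5
a_3 = 1: -60/7
a_4 = 9: -583/68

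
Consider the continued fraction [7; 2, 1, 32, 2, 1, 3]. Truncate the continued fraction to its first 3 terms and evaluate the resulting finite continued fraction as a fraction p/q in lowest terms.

a_0 = 7: 7/1
a_1 = 2: 15/2
a_2 = 1: 22/3

22/3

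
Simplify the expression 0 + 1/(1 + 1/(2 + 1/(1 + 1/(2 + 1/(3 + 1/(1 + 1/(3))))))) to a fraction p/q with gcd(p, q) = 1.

132/181

Starting at the tail and folding back:
Start with 3.
1 + 1/(3/1) = 1 + 1/3 = 4/3
3 + 1/(4/3) = 3 + 3/4 = 15/4
2 + 1/(15/4) = 2 + 4/15 = 34/15
1 + 1/(34/15) = 1 + 15/34 = 49/34
2 + 1/(49/34) = 2 + 34/49 = 132/49
1 + 1/(132/49) = 1 + 49/132 = 181/132
0 + 1/(181/132) = 0 + 132/181 = 132/181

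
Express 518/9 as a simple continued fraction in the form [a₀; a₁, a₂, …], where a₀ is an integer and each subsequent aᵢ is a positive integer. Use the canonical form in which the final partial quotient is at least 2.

[57; 1, 1, 4]

⌊518/9⌋ = 57, remainder 5
⌊9/5⌋ = 1, remainder 4
⌊5/4⌋ = 1, remainder 1
⌊4/1⌋ = 4, remainder 0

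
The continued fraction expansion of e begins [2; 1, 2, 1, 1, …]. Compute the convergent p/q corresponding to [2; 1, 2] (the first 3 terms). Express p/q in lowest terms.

8/3

Start with 2.
1 + 1/(2/1) = 1 + 1/2 = 3/2
2 + 1/(3/2) = 2 + 2/3 = 8/3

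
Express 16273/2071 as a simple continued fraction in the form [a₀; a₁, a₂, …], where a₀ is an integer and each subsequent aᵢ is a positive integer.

[7; 1, 6, 49, 6]

16273 ÷ 2071 → quotient 7, remainder 1776
2071 ÷ 1776 → quotient 1, remainder 295
1776 ÷ 295 → quotient 6, remainder 6
295 ÷ 6 → quotient 49, remainder 1
6 ÷ 1 → quotient 6, remainder 0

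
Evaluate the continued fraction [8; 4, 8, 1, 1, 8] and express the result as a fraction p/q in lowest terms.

a_0 = 8: 8/1
a_1 = 4: 33/4
a_2 = 8: 272/33
a_3 = 1: 305/37
a_4 = 1: 577/70
a_5 = 8: 4921/597

4921/597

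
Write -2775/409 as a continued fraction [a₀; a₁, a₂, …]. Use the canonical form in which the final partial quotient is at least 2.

[-7; 4, 1, 1, 1, 5, 5]

⌊-2775/409⌋ = -7, remainder 88
⌊409/88⌋ = 4, remainder 57
⌊88/57⌋ = 1, remainder 31
⌊57/31⌋ = 1, remainder 26
⌊31/26⌋ = 1, remainder 5
⌊26/5⌋ = 5, remainder 1
⌊5/1⌋ = 5, remainder 0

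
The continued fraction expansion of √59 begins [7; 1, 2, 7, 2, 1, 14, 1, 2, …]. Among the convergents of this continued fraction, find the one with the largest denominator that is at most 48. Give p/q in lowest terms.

a_0 = 7: 7/1  (≤ bound)
a_1 = 1: 8/1  (≤ bound)
a_2 = 2: 23/3  (≤ bound)
a_3 = 7: 169/22  (≤ bound)
a_4 = 2: 361/47  (≤ bound)
a_5 = 1: 530/69  (> 48, stop)

361/47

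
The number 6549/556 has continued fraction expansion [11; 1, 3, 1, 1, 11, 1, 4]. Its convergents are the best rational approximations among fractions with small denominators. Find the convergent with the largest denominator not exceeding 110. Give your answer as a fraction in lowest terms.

a_0 = 11: 11/1  (≤ bound)
a_1 = 1: 12/1  (≤ bound)
a_2 = 3: 47/4  (≤ bound)
a_3 = 1: 59/5  (≤ bound)
a_4 = 1: 106/9  (≤ bound)
a_5 = 11: 1225/104  (≤ bound)
a_6 = 1: 1331/113  (> 110, stop)

1225/104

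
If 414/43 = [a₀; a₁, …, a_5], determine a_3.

1

414 = 9·43 + 27, so a_0 = 9
43 = 1·27 + 16, so a_1 = 1
27 = 1·16 + 11, so a_2 = 1
16 = 1·11 + 5, so a_3 = 1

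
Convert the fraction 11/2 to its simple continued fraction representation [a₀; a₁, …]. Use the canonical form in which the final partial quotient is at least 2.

Repeatedly divide and take the remainder:
11 = 5·2 + 1, so a_0 = 5
2 = 2·1 + 0, so a_1 = 2

[5; 2]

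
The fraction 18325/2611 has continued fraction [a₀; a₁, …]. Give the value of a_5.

9

18325 = 7·2611 + 48, so a_0 = 7
2611 = 54·48 + 19, so a_1 = 54
48 = 2·19 + 10, so a_2 = 2
19 = 1·10 + 9, so a_3 = 1
10 = 1·9 + 1, so a_4 = 1
9 = 9·1 + 0, so a_5 = 9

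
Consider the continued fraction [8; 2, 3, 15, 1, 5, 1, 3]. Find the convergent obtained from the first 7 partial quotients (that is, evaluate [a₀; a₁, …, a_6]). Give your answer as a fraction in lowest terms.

6668/791

Start with 1.
5 + 1/(1/1) = 5 + 1/1 = 6/1
1 + 1/(6/1) = 1 + 1/6 = 7/6
15 + 1/(7/6) = 15 + 6/7 = 111/7
3 + 1/(111/7) = 3 + 7/111 = 340/111
2 + 1/(340/111) = 2 + 111/340 = 791/340
8 + 1/(791/340) = 8 + 340/791 = 6668/791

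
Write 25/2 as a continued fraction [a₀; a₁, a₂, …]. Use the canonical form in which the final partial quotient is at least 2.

[12; 2]

Repeatedly divide and take the remainder:
25 ÷ 2 → quotient 12, remainder 1
2 ÷ 1 → quotient 2, remainder 0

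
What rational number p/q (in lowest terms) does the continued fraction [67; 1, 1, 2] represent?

Compute successive convergents:
a_0 = 67: 67/1
a_1 = 1: 68/1
a_2 = 1: 135/2
a_3 = 2: 338/5

338/5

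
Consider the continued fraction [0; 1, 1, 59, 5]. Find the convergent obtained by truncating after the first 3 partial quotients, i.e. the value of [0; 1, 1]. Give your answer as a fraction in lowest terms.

1/2

a_0 = 0: 0/1
a_1 = 1: 1/1
a_2 = 1: 1/2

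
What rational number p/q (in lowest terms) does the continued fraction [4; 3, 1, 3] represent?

64/15

Work from the innermost term outward:
Start with 3.
1 + 1/(3/1) = 1 + 1/3 = 4/3
3 + 1/(4/3) = 3 + 3/4 = 15/4
4 + 1/(15/4) = 4 + 4/15 = 64/15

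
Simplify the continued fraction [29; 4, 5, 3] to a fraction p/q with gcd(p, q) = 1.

1959/67

Start with 3.
5 + 1/(3/1) = 5 + 1/3 = 16/3
4 + 1/(16/3) = 4 + 3/16 = 67/16
29 + 1/(67/16) = 29 + 16/67 = 1959/67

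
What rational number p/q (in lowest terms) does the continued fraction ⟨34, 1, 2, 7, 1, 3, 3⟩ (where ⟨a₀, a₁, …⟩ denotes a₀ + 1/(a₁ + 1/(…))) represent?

10959/316

Starting at the tail and folding back:
Start with 3.
3 + 1/(3/1) = 3 + 1/3 = 10/3
1 + 1/(10/3) = 1 + 3/10 = 13/10
7 + 1/(13/10) = 7 + 10/13 = 101/13
2 + 1/(101/13) = 2 + 13/101 = 215/101
1 + 1/(215/101) = 1 + 101/215 = 316/215
34 + 1/(316/215) = 34 + 215/316 = 10959/316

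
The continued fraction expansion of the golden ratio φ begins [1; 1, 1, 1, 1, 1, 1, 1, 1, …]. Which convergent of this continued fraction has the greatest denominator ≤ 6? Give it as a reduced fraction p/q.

8/5

a_0 = 1: 1/1  (≤ bound)
a_1 = 1: 2/1  (≤ bound)
a_2 = 1: 3/2  (≤ bound)
a_3 = 1: 5/3  (≤ bound)
a_4 = 1: 8/5  (≤ bound)
a_5 = 1: 13/8  (> 6, stop)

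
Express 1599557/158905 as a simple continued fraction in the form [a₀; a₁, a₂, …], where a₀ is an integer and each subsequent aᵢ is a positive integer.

[10; 15, 8, 12, 6, 1, 2, 5]

Apply division with remainder until the remainder is 0:
⌊1599557/158905⌋ = 10, remainder 10507
⌊158905/10507⌋ = 15, remainder 1300
⌊10507/1300⌋ = 8, remainder 107
⌊1300/107⌋ = 12, remainder 16
⌊107/16⌋ = 6, remainder 11
⌊16/11⌋ = 1, remainder 5
⌊11/5⌋ = 2, remainder 1
⌊5/1⌋ = 5, remainder 0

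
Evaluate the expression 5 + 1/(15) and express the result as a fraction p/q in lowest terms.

Use the convergent recurrence hₖ = aₖ·hₖ₋₁ + hₖ₋₂ (and likewise for the denominators kₖ):
a_0 = 5: 5/1
a_1 = 15: 76/15

76/15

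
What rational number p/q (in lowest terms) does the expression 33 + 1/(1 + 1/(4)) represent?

Starting at the tail and folding back:
Start with 4.
1 + 1/(4/1) = 1 + 1/4 = 5/4
33 + 1/(5/4) = 33 + 4/5 = 169/5

169/5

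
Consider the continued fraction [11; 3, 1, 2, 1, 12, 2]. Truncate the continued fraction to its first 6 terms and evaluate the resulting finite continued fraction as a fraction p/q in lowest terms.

a_0 = 11: 11/1
a_1 = 3: 34/3
a_2 = 1: 45/4
a_3 = 2: 124/11
a_4 = 1: 169/15
a_5 = 12: 2152/191

2152/191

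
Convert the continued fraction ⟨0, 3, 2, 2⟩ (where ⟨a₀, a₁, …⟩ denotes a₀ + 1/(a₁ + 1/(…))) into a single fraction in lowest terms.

Start with 2.
2 + 1/(2/1) = 2 + 1/2 = 5/2
3 + 1/(5/2) = 3 + 2/5 = 17/5
0 + 1/(17/5) = 0 + 5/17 = 5/17

5/17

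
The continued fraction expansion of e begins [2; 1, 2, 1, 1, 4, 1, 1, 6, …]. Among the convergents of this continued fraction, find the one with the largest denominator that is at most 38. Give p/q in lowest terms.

87/32

a_0 = 2: 2/1  (≤ bound)
a_1 = 1: 3/1  (≤ bound)
a_2 = 2: 8/3  (≤ bound)
a_3 = 1: 11/4  (≤ bound)
a_4 = 1: 19/7  (≤ bound)
a_5 = 4: 87/32  (≤ bound)
a_6 = 1: 106/39  (> 38, stop)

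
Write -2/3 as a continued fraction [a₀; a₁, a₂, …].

[-1; 3]

-2 ÷ 3 → quotient -1, remainder 1
3 ÷ 1 → quotient 3, remainder 0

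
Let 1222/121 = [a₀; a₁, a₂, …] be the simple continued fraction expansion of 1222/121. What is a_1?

⌊1222/121⌋ = 10, remainder 12
⌊121/12⌋ = 10, remainder 1

10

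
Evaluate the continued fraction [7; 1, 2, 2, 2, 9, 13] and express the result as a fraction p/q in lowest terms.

16160/2097

Start with 13.
9 + 1/(13/1) = 9 + 1/13 = 118/13
2 + 1/(118/13) = 2 + 13/118 = 249/118
2 + 1/(249/118) = 2 + 118/249 = 616/249
2 + 1/(616/249) = 2 + 249/616 = 1481/616
1 + 1/(1481/616) = 1 + 616/1481 = 2097/1481
7 + 1/(2097/1481) = 7 + 1481/2097 = 16160/2097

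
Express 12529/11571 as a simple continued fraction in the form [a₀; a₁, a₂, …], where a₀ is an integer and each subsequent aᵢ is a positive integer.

[1; 12, 12, 1, 3, 2, 2, 3]

⌊12529/11571⌋ = 1, remainder 958
⌊11571/958⌋ = 12, remainder 75
⌊958/75⌋ = 12, remainder 58
⌊75/58⌋ = 1, remainder 17
⌊58/17⌋ = 3, remainder 7
⌊17/7⌋ = 2, remainder 3
⌊7/3⌋ = 2, remainder 1
⌊3/1⌋ = 3, remainder 0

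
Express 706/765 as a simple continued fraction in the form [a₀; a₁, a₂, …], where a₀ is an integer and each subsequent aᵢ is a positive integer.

[0; 1, 11, 1, 28, 2]

Apply division with remainder until the remainder is 0:
⌊706/765⌋ = 0, remainder 706
⌊765/706⌋ = 1, remainder 59
⌊706/59⌋ = 11, remainder 57
⌊59/57⌋ = 1, remainder 2
⌊57/2⌋ = 28, remainder 1
⌊2/1⌋ = 2, remainder 0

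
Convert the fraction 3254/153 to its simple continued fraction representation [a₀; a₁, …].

[21; 3, 1, 2, 1, 2, 1, 2]

3254 ÷ 153 → quotient 21, remainder 41
153 ÷ 41 → quotient 3, remainder 30
41 ÷ 30 → quotient 1, remainder 11
30 ÷ 11 → quotient 2, remainder 8
11 ÷ 8 → quotient 1, remainder 3
8 ÷ 3 → quotient 2, remainder 2
3 ÷ 2 → quotient 1, remainder 1
2 ÷ 1 → quotient 2, remainder 0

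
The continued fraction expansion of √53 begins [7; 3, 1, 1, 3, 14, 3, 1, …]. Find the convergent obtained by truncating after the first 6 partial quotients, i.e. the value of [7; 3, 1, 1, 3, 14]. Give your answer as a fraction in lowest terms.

Start with 14.
3 + 1/(14/1) = 3 + 1/14 = 43/14
1 + 1/(43/14) = 1 + 14/43 = 57/43
1 + 1/(57/43) = 1 + 43/57 = 100/57
3 + 1/(100/57) = 3 + 57/100 = 357/100
7 + 1/(357/100) = 7 + 100/357 = 2599/357

2599/357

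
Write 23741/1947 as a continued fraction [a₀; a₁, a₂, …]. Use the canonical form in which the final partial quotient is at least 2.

[12; 5, 6, 12, 2, 2]

23741 = 12·1947 + 377, so a_0 = 12
1947 = 5·377 + 62, so a_1 = 5
377 = 6·62 + 5, so a_2 = 6
62 = 12·5 + 2, so a_3 = 12
5 = 2·2 + 1, so a_4 = 2
2 = 2·1 + 0, so a_5 = 2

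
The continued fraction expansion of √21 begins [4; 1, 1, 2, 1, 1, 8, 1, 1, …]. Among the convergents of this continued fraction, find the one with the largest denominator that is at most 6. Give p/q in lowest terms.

List convergents until the denominator exceeds the bound:
a_0 = 4: 4/1  (≤ bound)
a_1 = 1: 5/1  (≤ bound)
a_2 = 1: 9/2  (≤ bound)
a_3 = 2: 23/5  (≤ bound)
a_4 = 1: 32/7  (> 6, stop)

23/5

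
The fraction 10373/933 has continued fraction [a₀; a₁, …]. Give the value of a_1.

⌊10373/933⌋ = 11, remainder 110
⌊933/110⌋ = 8, remainder 53

8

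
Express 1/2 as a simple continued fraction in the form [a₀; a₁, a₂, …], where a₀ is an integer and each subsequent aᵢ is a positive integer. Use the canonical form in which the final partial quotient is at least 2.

⌊1/2⌋ = 0, remainder 1
⌊2/1⌋ = 2, remainder 0

[0; 2]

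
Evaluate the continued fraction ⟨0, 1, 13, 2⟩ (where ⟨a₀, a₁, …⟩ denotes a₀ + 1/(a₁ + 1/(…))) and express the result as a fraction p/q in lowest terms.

Start with 2.
13 + 1/(2/1) = 13 + 1/2 = 27/2
1 + 1/(27/2) = 1 + 2/27 = 29/27
0 + 1/(29/27) = 0 + 27/29 = 27/29

27/29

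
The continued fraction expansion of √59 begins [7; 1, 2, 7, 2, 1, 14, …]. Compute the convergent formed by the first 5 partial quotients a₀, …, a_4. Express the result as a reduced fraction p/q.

361/47

Start with 2.
7 + 1/(2/1) = 7 + 1/2 = 15/2
2 + 1/(15/2) = 2 + 2/15 = 32/15
1 + 1/(32/15) = 1 + 15/32 = 47/32
7 + 1/(47/32) = 7 + 32/47 = 361/47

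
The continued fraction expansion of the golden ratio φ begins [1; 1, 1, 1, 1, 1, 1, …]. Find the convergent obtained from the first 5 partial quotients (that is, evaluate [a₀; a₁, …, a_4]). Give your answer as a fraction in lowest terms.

8/5

a_0 = 1: 1/1
a_1 = 1: 2/1
a_2 = 1: 3/2
a_3 = 1: 5/3
a_4 = 1: 8/5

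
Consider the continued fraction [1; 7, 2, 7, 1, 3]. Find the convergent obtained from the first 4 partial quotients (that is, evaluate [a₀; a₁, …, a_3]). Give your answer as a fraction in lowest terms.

127/112

a_0 = 1: 1/1
a_1 = 7: 8/7
a_2 = 2: 17/15
a_3 = 7: 127/112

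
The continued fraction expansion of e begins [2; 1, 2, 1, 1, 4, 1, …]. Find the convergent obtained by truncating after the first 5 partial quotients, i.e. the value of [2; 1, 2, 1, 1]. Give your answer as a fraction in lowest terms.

a_0 = 2: 2/1
a_1 = 1: 3/1
a_2 = 2: 8/3
a_3 = 1: 11/4
a_4 = 1: 19/7

19/7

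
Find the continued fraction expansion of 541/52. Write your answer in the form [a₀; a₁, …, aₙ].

[10; 2, 2, 10]

541 ÷ 52 → quotient 10, remainder 21
52 ÷ 21 → quotient 2, remainder 10
21 ÷ 10 → quotient 2, remainder 1
10 ÷ 1 → quotient 10, remainder 0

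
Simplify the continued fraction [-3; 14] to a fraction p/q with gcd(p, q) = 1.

Starting at the tail and folding back:
Start with 14.
-3 + 1/(14/1) = -3 + 1/14 = -41/14

-41/14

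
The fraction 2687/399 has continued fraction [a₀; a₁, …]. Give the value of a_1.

⌊2687/399⌋ = 6, remainder 293
⌊399/293⌋ = 1, remainder 106

1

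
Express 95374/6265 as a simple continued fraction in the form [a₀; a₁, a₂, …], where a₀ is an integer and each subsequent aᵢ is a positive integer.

[15; 4, 2, 10, 1, 29, 2]

95374 ÷ 6265 → quotient 15, remainder 1399
6265 ÷ 1399 → quotient 4, remainder 669
1399 ÷ 669 → quotient 2, remainder 61
669 ÷ 61 → quotient 10, remainder 59
61 ÷ 59 → quotient 1, remainder 2
59 ÷ 2 → quotient 29, remainder 1
2 ÷ 1 → quotient 2, remainder 0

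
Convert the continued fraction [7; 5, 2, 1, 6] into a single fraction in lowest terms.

769/107

a_0 = 7: 7/1
a_1 = 5: 36/5
a_2 = 2: 79/11
a_3 = 1: 115/16
a_4 = 6: 769/107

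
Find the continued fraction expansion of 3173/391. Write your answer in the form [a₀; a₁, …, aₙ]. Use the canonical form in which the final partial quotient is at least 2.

Apply division with remainder until the remainder is 0:
3173 = 8·391 + 45, so a_0 = 8
391 = 8·45 + 31, so a_1 = 8
45 = 1·31 + 14, so a_2 = 1
31 = 2·14 + 3, so a_3 = 2
14 = 4·3 + 2, so a_4 = 4
3 = 1·2 + 1, so a_5 = 1
2 = 2·1 + 0, so a_6 = 2

[8; 8, 1, 2, 4, 1, 2]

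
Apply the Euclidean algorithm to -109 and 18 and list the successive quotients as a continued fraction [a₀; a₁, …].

[-7; 1, 17]

Apply division with remainder until the remainder is 0:
-109 = -7·18 + 17, so a_0 = -7
18 = 1·17 + 1, so a_1 = 1
17 = 17·1 + 0, so a_2 = 17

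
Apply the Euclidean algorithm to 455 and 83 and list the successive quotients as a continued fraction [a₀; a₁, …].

455 = 5·83 + 40, so a_0 = 5
83 = 2·40 + 3, so a_1 = 2
40 = 13·3 + 1, so a_2 = 13
3 = 3·1 + 0, so a_3 = 3

[5; 2, 13, 3]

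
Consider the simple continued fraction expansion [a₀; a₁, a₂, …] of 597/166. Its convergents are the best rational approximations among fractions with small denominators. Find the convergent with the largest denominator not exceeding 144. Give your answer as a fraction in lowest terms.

List convergents until the denominator exceeds the bound:
a_0 = 3: 3/1  (≤ bound)
a_1 = 1: 4/1  (≤ bound)
a_2 = 1: 7/2  (≤ bound)
a_3 = 2: 18/5  (≤ bound)
a_4 = 10: 187/52  (≤ bound)
a_5 = 1: 205/57  (≤ bound)
a_6 = 2: 597/166  (> 144, stop)

205/57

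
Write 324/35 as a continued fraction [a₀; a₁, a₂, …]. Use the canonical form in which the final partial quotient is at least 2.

[9; 3, 1, 8]

⌊324/35⌋ = 9, remainder 9
⌊35/9⌋ = 3, remainder 8
⌊9/8⌋ = 1, remainder 1
⌊8/1⌋ = 8, remainder 0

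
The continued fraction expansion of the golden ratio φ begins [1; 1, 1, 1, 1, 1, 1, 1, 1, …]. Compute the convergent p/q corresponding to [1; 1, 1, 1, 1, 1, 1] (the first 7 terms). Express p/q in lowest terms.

21/13

Compute successive convergents:
a_0 = 1: 1/1
a_1 = 1: 2/1
a_2 = 1: 3/2
a_3 = 1: 5/3
a_4 = 1: 8/5
a_5 = 1: 13/8
a_6 = 1: 21/13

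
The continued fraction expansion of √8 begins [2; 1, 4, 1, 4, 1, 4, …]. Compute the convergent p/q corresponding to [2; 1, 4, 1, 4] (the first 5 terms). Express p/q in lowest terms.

82/29

Start with 4.
1 + 1/(4/1) = 1 + 1/4 = 5/4
4 + 1/(5/4) = 4 + 4/5 = 24/5
1 + 1/(24/5) = 1 + 5/24 = 29/24
2 + 1/(29/24) = 2 + 24/29 = 82/29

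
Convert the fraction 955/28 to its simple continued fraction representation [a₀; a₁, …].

955 ÷ 28 → quotient 34, remainder 3
28 ÷ 3 → quotient 9, remainder 1
3 ÷ 1 → quotient 3, remainder 0

[34; 9, 3]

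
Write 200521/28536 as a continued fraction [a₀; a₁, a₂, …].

Run the Euclidean algorithm, recording each quotient:
200521 ÷ 28536 → quotient 7, remainder 769
28536 ÷ 769 → quotient 37, remainder 83
769 ÷ 83 → quotient 9, remainder 22
83 ÷ 22 → quotient 3, remainder 17
22 ÷ 17 → quotient 1, remainder 5
17 ÷ 5 → quotient 3, remainder 2
5 ÷ 2 → quotient 2, remainder 1
2 ÷ 1 → quotient 2, remainder 0

[7; 37, 9, 3, 1, 3, 2, 2]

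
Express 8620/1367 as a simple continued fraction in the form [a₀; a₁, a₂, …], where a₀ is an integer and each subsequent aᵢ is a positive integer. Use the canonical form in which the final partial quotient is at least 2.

8620 = 6·1367 + 418, so a_0 = 6
1367 = 3·418 + 113, so a_1 = 3
418 = 3·113 + 79, so a_2 = 3
113 = 1·79 + 34, so a_3 = 1
79 = 2·34 + 11, so a_4 = 2
34 = 3·11 + 1, so a_5 = 3
11 = 11·1 + 0, so a_6 = 11

[6; 3, 3, 1, 2, 3, 11]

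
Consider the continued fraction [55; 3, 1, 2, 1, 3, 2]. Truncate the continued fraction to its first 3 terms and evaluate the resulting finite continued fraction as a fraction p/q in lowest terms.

Work from the innermost term outward:
Start with 1.
3 + 1/(1/1) = 3 + 1/1 = 4/1
55 + 1/(4/1) = 55 + 1/4 = 221/4

221/4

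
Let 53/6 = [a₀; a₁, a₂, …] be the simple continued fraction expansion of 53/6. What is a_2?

⌊53/6⌋ = 8, remainder 5
⌊6/5⌋ = 1, remainder 1
⌊5/1⌋ = 5, remainder 0

5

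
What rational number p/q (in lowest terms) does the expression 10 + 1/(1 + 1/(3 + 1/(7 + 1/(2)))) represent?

Starting at the tail and folding back:
Start with 2.
7 + 1/(2/1) = 7 + 1/2 = 15/2
3 + 1/(15/2) = 3 + 2/15 = 47/15
1 + 1/(47/15) = 1 + 15/47 = 62/47
10 + 1/(62/47) = 10 + 47/62 = 667/62

667/62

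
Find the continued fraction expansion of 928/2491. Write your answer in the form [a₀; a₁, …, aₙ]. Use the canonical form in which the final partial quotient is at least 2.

[0; 2, 1, 2, 5, 1, 48]

928 ÷ 2491 → quotient 0, remainder 928
2491 ÷ 928 → quotient 2, remainder 635
928 ÷ 635 → quotient 1, remainder 293
635 ÷ 293 → quotient 2, remainder 49
293 ÷ 49 → quotient 5, remainder 48
49 ÷ 48 → quotient 1, remainder 1
48 ÷ 1 → quotient 48, remainder 0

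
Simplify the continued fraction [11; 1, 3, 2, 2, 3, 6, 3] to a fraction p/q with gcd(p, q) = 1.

17554/1491

a_0 = 11: 11/1
a_1 = 1: 12/1
a_2 = 3: 47/4
a_3 = 2: 106/9
a_4 = 2: 259/22
a_5 = 3: 883/75
a_6 = 6: 5557/472
a_7 = 3: 17554/1491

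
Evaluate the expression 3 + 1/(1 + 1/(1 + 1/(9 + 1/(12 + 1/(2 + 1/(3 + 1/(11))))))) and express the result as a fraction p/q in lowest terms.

66347/18816

Start with 11.
3 + 1/(11/1) = 3 + 1/11 = 34/11
2 + 1/(34/11) = 2 + 11/34 = 79/34
12 + 1/(79/34) = 12 + 34/79 = 982/79
9 + 1/(982/79) = 9 + 79/982 = 8917/982
1 + 1/(8917/982) = 1 + 982/8917 = 9899/8917
1 + 1/(9899/8917) = 1 + 8917/9899 = 18816/9899
3 + 1/(18816/9899) = 3 + 9899/18816 = 66347/18816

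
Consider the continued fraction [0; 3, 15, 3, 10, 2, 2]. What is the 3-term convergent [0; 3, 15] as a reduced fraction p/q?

15/46

a_0 = 0: 0/1
a_1 = 3: 1/3
a_2 = 15: 15/46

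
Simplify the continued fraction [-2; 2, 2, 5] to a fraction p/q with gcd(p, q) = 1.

Build up convergents one term at a time:
a_0 = -2: -2/1
a_1 = 2: -3/2
a_2 = 2: -8/5
a_3 = 5: -43/27

-43/27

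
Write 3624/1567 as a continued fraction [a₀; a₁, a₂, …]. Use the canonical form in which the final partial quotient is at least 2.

[2; 3, 5, 19, 2, 2]

Run the Euclidean algorithm, recording each quotient:
⌊3624/1567⌋ = 2, remainder 490
⌊1567/490⌋ = 3, remainder 97
⌊490/97⌋ = 5, remainder 5
⌊97/5⌋ = 19, remainder 2
⌊5/2⌋ = 2, remainder 1
⌊2/1⌋ = 2, remainder 0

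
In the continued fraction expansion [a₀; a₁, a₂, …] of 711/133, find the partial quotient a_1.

Repeatedly divide and take the remainder:
711 = 5·133 + 46, so a_0 = 5
133 = 2·46 + 41, so a_1 = 2

2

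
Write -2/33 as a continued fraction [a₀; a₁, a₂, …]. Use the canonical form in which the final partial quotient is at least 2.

[-1; 1, 15, 2]

⌊-2/33⌋ = -1, remainder 31
⌊33/31⌋ = 1, remainder 2
⌊31/2⌋ = 15, remainder 1
⌊2/1⌋ = 2, remainder 0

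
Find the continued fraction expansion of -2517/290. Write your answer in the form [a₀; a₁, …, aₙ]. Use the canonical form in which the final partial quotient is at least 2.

[-9; 3, 8, 2, 5]

Repeatedly divide and take the remainder:
-2517 ÷ 290 → quotient -9, remainder 93
290 ÷ 93 → quotient 3, remainder 11
93 ÷ 11 → quotient 8, remainder 5
11 ÷ 5 → quotient 2, remainder 1
5 ÷ 1 → quotient 5, remainder 0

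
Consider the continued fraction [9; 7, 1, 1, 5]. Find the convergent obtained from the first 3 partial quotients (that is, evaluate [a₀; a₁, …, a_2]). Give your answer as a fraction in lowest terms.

73/8

Build up convergents one term at a time:
a_0 = 9: 9/1
a_1 = 7: 64/7
a_2 = 1: 73/8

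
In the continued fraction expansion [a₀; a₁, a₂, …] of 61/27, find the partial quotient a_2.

1

⌊61/27⌋ = 2, remainder 7
⌊27/7⌋ = 3, remainder 6
⌊7/6⌋ = 1, remainder 1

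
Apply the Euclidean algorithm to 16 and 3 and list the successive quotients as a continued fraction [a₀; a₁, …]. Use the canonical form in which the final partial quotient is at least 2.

Apply division with remainder until the remainder is 0:
16 ÷ 3 → quotient 5, remainder 1
3 ÷ 1 → quotient 3, remainder 0

[5; 3]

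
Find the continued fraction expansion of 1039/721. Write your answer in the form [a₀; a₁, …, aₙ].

Apply division with remainder until the remainder is 0:
⌊1039/721⌋ = 1, remainder 318
⌊721/318⌋ = 2, remainder 85
⌊318/85⌋ = 3, remainder 63
⌊85/63⌋ = 1, remainder 22
⌊63/22⌋ = 2, remainder 19
⌊22/19⌋ = 1, remainder 3
⌊19/3⌋ = 6, remainder 1
⌊3/1⌋ = 3, remainder 0

[1; 2, 3, 1, 2, 1, 6, 3]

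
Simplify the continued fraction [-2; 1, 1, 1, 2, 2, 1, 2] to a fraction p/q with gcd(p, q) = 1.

-100/73

Start with 2.
1 + 1/(2/1) = 1 + 1/2 = 3/2
2 + 1/(3/2) = 2 + 2/3 = 8/3
2 + 1/(8/3) = 2 + 3/8 = 19/8
1 + 1/(19/8) = 1 + 8/19 = 27/19
1 + 1/(27/19) = 1 + 19/27 = 46/27
1 + 1/(46/27) = 1 + 27/46 = 73/46
-2 + 1/(73/46) = -2 + 46/73 = -100/73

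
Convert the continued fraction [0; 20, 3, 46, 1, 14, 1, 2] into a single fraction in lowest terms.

6665/135506

a_0 = 0: 0/1
a_1 = 20: 1/20
a_2 = 3: 3/61
a_3 = 46: 139/2826
a_4 = 1: 142/2887
a_5 = 14: 2127/43244
a_6 = 1: 2269/46131
a_7 = 2: 6665/135506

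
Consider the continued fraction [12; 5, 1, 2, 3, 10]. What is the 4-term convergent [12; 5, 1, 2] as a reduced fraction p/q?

207/17

Start with 2.
1 + 1/(2/1) = 1 + 1/2 = 3/2
5 + 1/(3/2) = 5 + 2/3 = 17/3
12 + 1/(17/3) = 12 + 3/17 = 207/17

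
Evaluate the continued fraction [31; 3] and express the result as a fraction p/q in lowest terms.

Compute successive convergents:
a_0 = 31: 31/1
a_1 = 3: 94/3

94/3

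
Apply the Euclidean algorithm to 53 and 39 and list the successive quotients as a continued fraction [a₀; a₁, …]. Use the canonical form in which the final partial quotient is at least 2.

[1; 2, 1, 3, 1, 2]

53 = 1·39 + 14, so a_0 = 1
39 = 2·14 + 11, so a_1 = 2
14 = 1·11 + 3, so a_2 = 1
11 = 3·3 + 2, so a_3 = 3
3 = 1·2 + 1, so a_4 = 1
2 = 2·1 + 0, so a_5 = 2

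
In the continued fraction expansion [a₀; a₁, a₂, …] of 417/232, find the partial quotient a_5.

1

⌊417/232⌋ = 1, remainder 185
⌊232/185⌋ = 1, remainder 47
⌊185/47⌋ = 3, remainder 44
⌊47/44⌋ = 1, remainder 3
⌊44/3⌋ = 14, remainder 2
⌊3/2⌋ = 1, remainder 1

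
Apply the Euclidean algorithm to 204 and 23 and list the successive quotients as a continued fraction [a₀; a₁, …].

204 = 8·23 + 20, so a_0 = 8
23 = 1·20 + 3, so a_1 = 1
20 = 6·3 + 2, so a_2 = 6
3 = 1·2 + 1, so a_3 = 1
2 = 2·1 + 0, so a_4 = 2

[8; 1, 6, 1, 2]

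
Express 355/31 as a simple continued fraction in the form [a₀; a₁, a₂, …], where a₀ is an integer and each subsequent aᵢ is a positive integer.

355 = 11·31 + 14, so a_0 = 11
31 = 2·14 + 3, so a_1 = 2
14 = 4·3 + 2, so a_2 = 4
3 = 1·2 + 1, so a_3 = 1
2 = 2·1 + 0, so a_4 = 2

[11; 2, 4, 1, 2]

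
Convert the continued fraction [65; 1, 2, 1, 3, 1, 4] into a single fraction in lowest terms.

5982/91

a_0 = 65: 65/1
a_1 = 1: 66/1
a_2 = 2: 197/3
a_3 = 1: 263/4
a_4 = 3: 986/15
a_5 = 1: 1249/19
a_6 = 4: 5982/91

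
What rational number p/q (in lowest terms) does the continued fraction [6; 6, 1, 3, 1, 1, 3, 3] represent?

Compute successive convergents:
a_0 = 6: 6/1
a_1 = 6: 37/6
a_2 = 1: 43/7
a_3 = 3: 166/27
a_4 = 1: 209/34
a_5 = 1: 375/61
a_6 = 3: 1334/217
a_7 = 3: 4377/712

4377/712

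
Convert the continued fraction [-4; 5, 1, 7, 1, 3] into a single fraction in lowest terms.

a_0 = -4: -4/1
a_1 = 5: -19/5
a_2 = 1: -23/6
a_3 = 7: -180/47
a_4 = 1: -203/53
a_5 = 3: -789/206

-789/206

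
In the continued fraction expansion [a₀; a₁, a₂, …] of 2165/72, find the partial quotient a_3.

Apply division with remainder until the remainder is 0:
2165 ÷ 72 → quotient 30, remainder 5
72 ÷ 5 → quotient 14, remainder 2
5 ÷ 2 → quotient 2, remainder 1
2 ÷ 1 → quotient 2, remainder 0

2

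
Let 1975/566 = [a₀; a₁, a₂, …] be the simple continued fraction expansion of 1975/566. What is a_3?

1975 = 3·566 + 277, so a_0 = 3
566 = 2·277 + 12, so a_1 = 2
277 = 23·12 + 1, so a_2 = 23
12 = 12·1 + 0, so a_3 = 12

12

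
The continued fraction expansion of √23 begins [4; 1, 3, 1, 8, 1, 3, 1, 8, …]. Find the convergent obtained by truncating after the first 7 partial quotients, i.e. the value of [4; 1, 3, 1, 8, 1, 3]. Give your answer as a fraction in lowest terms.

Start with 3.
1 + 1/(3/1) = 1 + 1/3 = 4/3
8 + 1/(4/3) = 8 + 3/4 = 35/4
1 + 1/(35/4) = 1 + 4/35 = 39/35
3 + 1/(39/35) = 3 + 35/39 = 152/39
1 + 1/(152/39) = 1 + 39/152 = 191/152
4 + 1/(191/152) = 4 + 152/191 = 916/191

916/191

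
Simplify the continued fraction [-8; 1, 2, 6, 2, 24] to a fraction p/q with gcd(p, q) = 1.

a_0 = -8: -8/1
a_1 = 1: -7/1
a_2 = 2: -22/3
a_3 = 6: -139/19
a_4 = 2: -300/41
a_5 = 24: -7339/1003

-7339/1003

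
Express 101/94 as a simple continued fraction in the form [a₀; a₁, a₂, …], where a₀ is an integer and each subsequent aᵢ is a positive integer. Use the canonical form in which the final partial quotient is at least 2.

[1; 13, 2, 3]

101 ÷ 94 → quotient 1, remainder 7
94 ÷ 7 → quotient 13, remainder 3
7 ÷ 3 → quotient 2, remainder 1
3 ÷ 1 → quotient 3, remainder 0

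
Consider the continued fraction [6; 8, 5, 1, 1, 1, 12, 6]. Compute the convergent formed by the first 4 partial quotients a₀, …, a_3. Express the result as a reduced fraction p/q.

300/49

Use the convergent recurrence hₖ = aₖ·hₖ₋₁ + hₖ₋₂ (and likewise for the denominators kₖ):
a_0 = 6: 6/1
a_1 = 8: 49/8
a_2 = 5: 251/41
a_3 = 1: 300/49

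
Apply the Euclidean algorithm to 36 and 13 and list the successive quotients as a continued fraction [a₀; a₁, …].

⌊36/13⌋ = 2, remainder 10
⌊13/10⌋ = 1, remainder 3
⌊10/3⌋ = 3, remainder 1
⌊3/1⌋ = 3, remainder 0

[2; 1, 3, 3]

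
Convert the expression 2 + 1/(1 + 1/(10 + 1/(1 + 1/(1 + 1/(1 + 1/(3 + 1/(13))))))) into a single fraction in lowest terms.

Collapse the nested fraction from the inside out:
Start with 13.
3 + 1/(13/1) = 3 + 1/13 = 40/13
1 + 1/(40/13) = 1 + 13/40 = 53/40
1 + 1/(53/40) = 1 + 40/53 = 93/53
1 + 1/(93/53) = 1 + 53/93 = 146/93
10 + 1/(146/93) = 10 + 93/146 = 1553/146
1 + 1/(1553/146) = 1 + 146/1553 = 1699/1553
2 + 1/(1699/1553) = 2 + 1553/1699 = 4951/1699

4951/1699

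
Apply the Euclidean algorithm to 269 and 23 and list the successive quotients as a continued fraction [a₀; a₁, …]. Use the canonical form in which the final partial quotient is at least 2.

269 ÷ 23 → quotient 11, remainder 16
23 ÷ 16 → quotient 1, remainder 7
16 ÷ 7 → quotient 2, remainder 2
7 ÷ 2 → quotient 3, remainder 1
2 ÷ 1 → quotient 2, remainder 0

[11; 1, 2, 3, 2]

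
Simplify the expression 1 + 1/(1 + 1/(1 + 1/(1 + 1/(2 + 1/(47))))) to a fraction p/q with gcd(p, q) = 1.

Start with 47.
2 + 1/(47/1) = 2 + 1/47 = 95/47
1 + 1/(95/47) = 1 + 47/95 = 142/95
1 + 1/(142/95) = 1 + 95/142 = 237/142
1 + 1/(237/142) = 1 + 142/237 = 379/237
1 + 1/(379/237) = 1 + 237/379 = 616/379

616/379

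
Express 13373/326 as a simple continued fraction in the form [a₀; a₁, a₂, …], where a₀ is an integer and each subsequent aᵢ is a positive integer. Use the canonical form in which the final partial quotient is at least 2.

[41; 46, 1, 1, 3]

Apply division with remainder until the remainder is 0:
13373 ÷ 326 → quotient 41, remainder 7
326 ÷ 7 → quotient 46, remainder 4
7 ÷ 4 → quotient 1, remainder 3
4 ÷ 3 → quotient 1, remainder 1
3 ÷ 1 → quotient 3, remainder 0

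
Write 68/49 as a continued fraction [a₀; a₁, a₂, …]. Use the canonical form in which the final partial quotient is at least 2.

68 = 1·49 + 19, so a_0 = 1
49 = 2·19 + 11, so a_1 = 2
19 = 1·11 + 8, so a_2 = 1
11 = 1·8 + 3, so a_3 = 1
8 = 2·3 + 2, so a_4 = 2
3 = 1·2 + 1, so a_5 = 1
2 = 2·1 + 0, so a_6 = 2

[1; 2, 1, 1, 2, 1, 2]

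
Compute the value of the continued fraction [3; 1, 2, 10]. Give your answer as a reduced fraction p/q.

114/31

Use the convergent recurrence hₖ = aₖ·hₖ₋₁ + hₖ₋₂ (and likewise for the denominators kₖ):
a_0 = 3: 3/1
a_1 = 1: 4/1
a_2 = 2: 11/3
a_3 = 10: 114/31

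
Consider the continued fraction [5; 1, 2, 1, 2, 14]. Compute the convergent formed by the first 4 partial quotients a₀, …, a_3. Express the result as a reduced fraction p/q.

23/4

Build up convergents one term at a time:
a_0 = 5: 5/1
a_1 = 1: 6/1
a_2 = 2: 17/3
a_3 = 1: 23/4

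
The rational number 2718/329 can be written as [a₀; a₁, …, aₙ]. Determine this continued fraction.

[8; 3, 1, 4, 1, 2, 1, 3]

2718 ÷ 329 → quotient 8, remainder 86
329 ÷ 86 → quotient 3, remainder 71
86 ÷ 71 → quotient 1, remainder 15
71 ÷ 15 → quotient 4, remainder 11
15 ÷ 11 → quotient 1, remainder 4
11 ÷ 4 → quotient 2, remainder 3
4 ÷ 3 → quotient 1, remainder 1
3 ÷ 1 → quotient 3, remainder 0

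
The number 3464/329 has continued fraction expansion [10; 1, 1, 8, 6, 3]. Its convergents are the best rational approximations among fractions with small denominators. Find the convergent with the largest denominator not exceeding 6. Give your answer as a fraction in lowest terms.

a_0 = 10: 10/1  (≤ bound)
a_1 = 1: 11/1  (≤ bound)
a_2 = 1: 21/2  (≤ bound)
a_3 = 8: 179/17  (> 6, stop)

21/2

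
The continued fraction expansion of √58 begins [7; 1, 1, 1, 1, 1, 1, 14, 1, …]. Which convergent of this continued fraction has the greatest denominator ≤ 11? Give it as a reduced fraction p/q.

a_0 = 7: 7/1  (≤ bound)
a_1 = 1: 8/1  (≤ bound)
a_2 = 1: 15/2  (≤ bound)
a_3 = 1: 23/3  (≤ bound)
a_4 = 1: 38/5  (≤ bound)
a_5 = 1: 61/8  (≤ bound)
a_6 = 1: 99/13  (> 11, stop)

61/8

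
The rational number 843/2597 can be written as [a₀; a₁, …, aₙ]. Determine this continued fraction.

⌊843/2597⌋ = 0, remainder 843
⌊2597/843⌋ = 3, remainder 68
⌊843/68⌋ = 12, remainder 27
⌊68/27⌋ = 2, remainder 14
⌊27/14⌋ = 1, remainder 13
⌊14/13⌋ = 1, remainder 1
⌊13/1⌋ = 13, remainder 0

[0; 3, 12, 2, 1, 1, 13]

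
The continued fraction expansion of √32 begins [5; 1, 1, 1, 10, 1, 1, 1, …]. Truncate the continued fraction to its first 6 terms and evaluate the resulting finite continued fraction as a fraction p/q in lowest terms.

198/35

Start with 1.
10 + 1/(1/1) = 10 + 1/1 = 11/1
1 + 1/(11/1) = 1 + 1/11 = 12/11
1 + 1/(12/11) = 1 + 11/12 = 23/12
1 + 1/(23/12) = 1 + 12/23 = 35/23
5 + 1/(35/23) = 5 + 23/35 = 198/35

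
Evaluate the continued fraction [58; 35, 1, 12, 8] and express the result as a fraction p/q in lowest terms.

Build up convergents one term at a time:
a_0 = 58: 58/1
a_1 = 35: 2031/35
a_2 = 1: 2089/36
a_3 = 12: 27099/467
a_4 = 8: 218881/3772

218881/3772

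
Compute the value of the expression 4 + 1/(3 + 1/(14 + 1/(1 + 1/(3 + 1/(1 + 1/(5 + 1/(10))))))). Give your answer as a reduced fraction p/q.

Use the convergent recurrence hₖ = aₖ·hₖ₋₁ + hₖ₋₂ (and likewise for the denominators kₖ):
a_0 = 4: 4/1
a_1 = 3: 13/3
a_2 = 14: 186/43
a_3 = 1: 199/46
a_4 = 3: 783/181
a_5 = 1: 982/227
a_6 = 5: 5693/1316
a_7 = 10: 57912/13387

57912/13387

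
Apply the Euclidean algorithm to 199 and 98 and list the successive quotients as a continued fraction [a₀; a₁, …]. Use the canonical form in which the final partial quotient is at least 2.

Apply division with remainder until the remainder is 0:
⌊199/98⌋ = 2, remainder 3
⌊98/3⌋ = 32, remainder 2
⌊3/2⌋ = 1, remainder 1
⌊2/1⌋ = 2, remainder 0

[2; 32, 1, 2]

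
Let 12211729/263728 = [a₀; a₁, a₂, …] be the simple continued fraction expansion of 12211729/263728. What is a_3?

12211729 = 46·263728 + 80241, so a_0 = 46
263728 = 3·80241 + 23005, so a_1 = 3
80241 = 3·23005 + 11226, so a_2 = 3
23005 = 2·11226 + 553, so a_3 = 2

2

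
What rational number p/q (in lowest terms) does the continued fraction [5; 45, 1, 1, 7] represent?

Compute successive convergents:
a_0 = 5: 5/1
a_1 = 45: 226/45
a_2 = 1: 231/46
a_3 = 1: 457/91
a_4 = 7: 3430/683

3430/683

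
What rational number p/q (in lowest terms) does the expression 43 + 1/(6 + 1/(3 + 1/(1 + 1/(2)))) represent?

2978/69

Start with 2.
1 + 1/(2/1) = 1 + 1/2 = 3/2
3 + 1/(3/2) = 3 + 2/3 = 11/3
6 + 1/(11/3) = 6 + 3/11 = 69/11
43 + 1/(69/11) = 43 + 11/69 = 2978/69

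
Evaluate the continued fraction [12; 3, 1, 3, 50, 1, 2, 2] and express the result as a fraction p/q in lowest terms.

Use the convergent recurrence hₖ = aₖ·hₖ₋₁ + hₖ₋₂ (and likewise for the denominators kₖ):
a_0 = 12: 12/1
a_1 = 3: 37/3
a_2 = 1: 49/4
a_3 = 3: 184/15
a_4 = 50: 9249/754
a_5 = 1: 9433/769
a_6 = 2: 28115/2292
a_7 = 2: 65663/5353

65663/5353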